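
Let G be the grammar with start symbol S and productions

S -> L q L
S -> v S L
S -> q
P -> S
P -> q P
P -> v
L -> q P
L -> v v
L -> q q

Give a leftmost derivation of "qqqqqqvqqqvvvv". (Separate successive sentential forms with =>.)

S => LqL => qqqL => qqqqP => qqqqqP => qqqqqqP => qqqqqqS => qqqqqqvSL => qqqqqqvLqLL => qqqqqqvqqqLL => qqqqqqvqqqvvL => qqqqqqvqqqvvvv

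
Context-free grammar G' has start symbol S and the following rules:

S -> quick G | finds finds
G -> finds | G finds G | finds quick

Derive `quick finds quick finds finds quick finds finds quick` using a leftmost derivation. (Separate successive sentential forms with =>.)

S => quick G => quick G finds G => quick G finds G finds G => quick finds quick finds G finds G => quick finds quick finds finds quick finds G => quick finds quick finds finds quick finds finds quick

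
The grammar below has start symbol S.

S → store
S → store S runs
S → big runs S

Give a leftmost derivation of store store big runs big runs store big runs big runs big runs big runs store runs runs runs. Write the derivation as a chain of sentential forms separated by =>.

S => store S runs => store store S runs runs => store store big runs S runs runs => store store big runs big runs S runs runs => store store big runs big runs store S runs runs runs => store store big runs big runs store big runs S runs runs runs => store store big runs big runs store big runs big runs S runs runs runs => store store big runs big runs store big runs big runs big runs S runs runs runs => store store big runs big runs store big runs big runs big runs big runs S runs runs runs => store store big runs big runs store big runs big runs big runs big runs store runs runs runs

S => store S runs   [S → store S runs]
store S runs => store store S runs runs   [S → store S runs]
store store S runs runs => store store big runs S runs runs   [S → big runs S]
store store big runs S runs runs => store store big runs big runs S runs runs   [S → big runs S]
store store big runs big runs S runs runs => store store big runs big runs store S runs runs runs   [S → store S runs]
store store big runs big runs store S runs runs runs => store store big runs big runs store big runs S runs runs runs   [S → big runs S]
store store big runs big runs store big runs S runs runs runs => store store big runs big runs store big runs big runs S runs runs runs   [S → big runs S]
store store big runs big runs store big runs big runs S runs runs runs => store store big runs big runs store big runs big runs big runs S runs runs runs   [S → big runs S]
store store big runs big runs store big runs big runs big runs S runs runs runs => store store big runs big runs store big runs big runs big runs big runs S runs runs runs   [S → big runs S]
store store big runs big runs store big runs big runs big runs big runs S runs runs runs => store store big runs big runs store big runs big runs big runs big runs store runs runs runs   [S → store]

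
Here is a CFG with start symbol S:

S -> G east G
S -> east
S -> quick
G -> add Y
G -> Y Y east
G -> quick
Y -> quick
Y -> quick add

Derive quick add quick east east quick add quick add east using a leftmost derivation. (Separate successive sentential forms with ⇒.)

S ⇒ G east G   [S -> G east G]
G east G ⇒ Y Y east east G   [G -> Y Y east]
Y Y east east G ⇒ quick add Y east east G   [Y -> quick add]
quick add Y east east G ⇒ quick add quick east east G   [Y -> quick]
quick add quick east east G ⇒ quick add quick east east Y Y east   [G -> Y Y east]
quick add quick east east Y Y east ⇒ quick add quick east east quick add Y east   [Y -> quick add]
quick add quick east east quick add Y east ⇒ quick add quick east east quick add quick add east   [Y -> quick add]

S ⇒ G east G ⇒ Y Y east east G ⇒ quick add Y east east G ⇒ quick add quick east east G ⇒ quick add quick east east Y Y east ⇒ quick add quick east east quick add Y east ⇒ quick add quick east east quick add quick add east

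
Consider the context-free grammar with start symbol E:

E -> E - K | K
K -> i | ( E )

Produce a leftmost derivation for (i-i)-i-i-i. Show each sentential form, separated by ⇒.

E⇒E-K⇒E-K-K⇒E-K-K-K⇒K-K-K-K⇒(E)-K-K-K⇒(E-K)-K-K-K⇒(K-K)-K-K-K⇒(i-K)-K-K-K⇒(i-i)-K-K-K⇒(i-i)-i-K-K⇒(i-i)-i-i-K⇒(i-i)-i-i-i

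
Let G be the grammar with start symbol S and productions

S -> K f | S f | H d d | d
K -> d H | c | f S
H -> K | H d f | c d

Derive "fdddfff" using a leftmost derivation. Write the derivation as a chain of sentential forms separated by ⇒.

S ⇒ Sf ⇒ Sff ⇒ Sfff ⇒ Hddfff ⇒ Kddfff ⇒ fSddfff ⇒ fdddfff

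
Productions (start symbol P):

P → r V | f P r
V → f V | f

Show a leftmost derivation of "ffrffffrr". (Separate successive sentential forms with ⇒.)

P ⇒ fPr ⇒ ffPrr ⇒ ffrVrr ⇒ ffrfVrr ⇒ ffrffVrr ⇒ ffrfffVrr ⇒ ffrffffrr

P ⇒ fPr   [P → f P r]
fPr ⇒ ffPrr   [P → f P r]
ffPrr ⇒ ffrVrr   [P → r V]
ffrVrr ⇒ ffrfVrr   [V → f V]
ffrfVrr ⇒ ffrffVrr   [V → f V]
ffrffVrr ⇒ ffrfffVrr   [V → f V]
ffrfffVrr ⇒ ffrffffrr   [V → f]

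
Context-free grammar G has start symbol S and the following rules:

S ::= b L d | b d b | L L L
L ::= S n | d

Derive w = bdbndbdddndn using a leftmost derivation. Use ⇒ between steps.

S ⇒ LLL ⇒ SnLL ⇒ bdbnLL ⇒ bdbndL ⇒ bdbndSn ⇒ bdbndbLdn ⇒ bdbndbSndn ⇒ bdbndbLLLndn ⇒ bdbndbdLLndn ⇒ bdbndbddLndn ⇒ bdbndbdddndn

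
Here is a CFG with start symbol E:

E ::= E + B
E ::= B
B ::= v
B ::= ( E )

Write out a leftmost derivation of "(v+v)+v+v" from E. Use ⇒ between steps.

E ⇒ E+B ⇒ E+B+B ⇒ B+B+B ⇒ (E)+B+B ⇒ (E+B)+B+B ⇒ (B+B)+B+B ⇒ (v+B)+B+B ⇒ (v+v)+B+B ⇒ (v+v)+v+B ⇒ (v+v)+v+v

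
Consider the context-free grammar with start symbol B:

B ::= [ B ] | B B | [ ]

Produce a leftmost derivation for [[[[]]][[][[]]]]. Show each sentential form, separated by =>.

B => [B] => [BB] => [[B]B] => [[[B]]B] => [[[[]]]B] => [[[[]]][B]] => [[[[]]][BB]] => [[[[]]][[]B]] => [[[[]]][[][B]]] => [[[[]]][[][[]]]]

B => [B]   [B ::= [ B ]]
[B] => [BB]   [B ::= B B]
[BB] => [[B]B]   [B ::= [ B ]]
[[B]B] => [[[B]]B]   [B ::= [ B ]]
[[[B]]B] => [[[[]]]B]   [B ::= [ ]]
[[[[]]]B] => [[[[]]][B]]   [B ::= [ B ]]
[[[[]]][B]] => [[[[]]][BB]]   [B ::= B B]
[[[[]]][BB]] => [[[[]]][[]B]]   [B ::= [ ]]
[[[[]]][[]B]] => [[[[]]][[][B]]]   [B ::= [ B ]]
[[[[]]][[][B]]] => [[[[]]][[][[]]]]   [B ::= [ ]]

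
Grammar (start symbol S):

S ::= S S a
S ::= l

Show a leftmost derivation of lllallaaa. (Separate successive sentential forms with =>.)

S => SSa => lSa => lSSaa => lSSaSaa => llSaSaa => lllaSaa => lllaSSaaa => lllalSaaa => lllallaaa

S => SSa   [S ::= S S a]
SSa => lSa   [S ::= l]
lSa => lSSaa   [S ::= S S a]
lSSaa => lSSaSaa   [S ::= S S a]
lSSaSaa => llSaSaa   [S ::= l]
llSaSaa => lllaSaa   [S ::= l]
lllaSaa => lllaSSaaa   [S ::= S S a]
lllaSSaaa => lllalSaaa   [S ::= l]
lllalSaaa => lllallaaa   [S ::= l]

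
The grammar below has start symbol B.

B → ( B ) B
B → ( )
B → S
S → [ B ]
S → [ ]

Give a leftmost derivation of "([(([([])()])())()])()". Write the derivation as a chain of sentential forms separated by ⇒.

B ⇒ (B)B ⇒ (S)B ⇒ ([B])B ⇒ ([(B)B])B ⇒ ([((B)B)B])B ⇒ ([((S)B)B])B ⇒ ([(([B])B)B])B ⇒ ([(([(B)B])B)B])B ⇒ ([(([(S)B])B)B])B ⇒ ([(([([])B])B)B])B ⇒ ([(([([])()])B)B])B ⇒ ([(([([])()])())B])B ⇒ ([(([([])()])())()])B ⇒ ([(([([])()])())()])()

B ⇒ (B)B   [B → ( B ) B]
(B)B ⇒ (S)B   [B → S]
(S)B ⇒ ([B])B   [S → [ B ]]
([B])B ⇒ ([(B)B])B   [B → ( B ) B]
([(B)B])B ⇒ ([((B)B)B])B   [B → ( B ) B]
([((B)B)B])B ⇒ ([((S)B)B])B   [B → S]
([((S)B)B])B ⇒ ([(([B])B)B])B   [S → [ B ]]
([(([B])B)B])B ⇒ ([(([(B)B])B)B])B   [B → ( B ) B]
([(([(B)B])B)B])B ⇒ ([(([(S)B])B)B])B   [B → S]
([(([(S)B])B)B])B ⇒ ([(([([])B])B)B])B   [S → [ ]]
([(([([])B])B)B])B ⇒ ([(([([])()])B)B])B   [B → ( )]
([(([([])()])B)B])B ⇒ ([(([([])()])())B])B   [B → ( )]
([(([([])()])())B])B ⇒ ([(([([])()])())()])B   [B → ( )]
([(([([])()])())()])B ⇒ ([(([([])()])())()])()   [B → ( )]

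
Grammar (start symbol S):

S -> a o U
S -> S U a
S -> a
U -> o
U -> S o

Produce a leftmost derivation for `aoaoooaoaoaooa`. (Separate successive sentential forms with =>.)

S => SUa   [S -> S U a]
SUa => aoUUa   [S -> a o U]
aoUUa => aoSoUa   [U -> S o]
aoSoUa => aoSUaoUa   [S -> S U a]
aoSUaoUa => aoSUaUaoUa   [S -> S U a]
aoSUaUaoUa => aoSUaUaUaoUa   [S -> S U a]
aoSUaUaUaoUa => aoaoUUaUaUaoUa   [S -> a o U]
aoaoUUaUaUaoUa => aoaooUaUaUaoUa   [U -> o]
aoaooUaUaUaoUa => aoaoooaUaUaoUa   [U -> o]
aoaoooaUaUaoUa => aoaoooaoaUaoUa   [U -> o]
aoaoooaoaUaoUa => aoaoooaoaoaoUa   [U -> o]
aoaoooaoaoaoUa => aoaoooaoaoaooa   [U -> o]

S=>SUa=>aoUUa=>aoSoUa=>aoSUaoUa=>aoSUaUaoUa=>aoSUaUaUaoUa=>aoaoUUaUaUaoUa=>aoaooUaUaUaoUa=>aoaoooaUaUaoUa=>aoaoooaoaUaoUa=>aoaoooaoaoaoUa=>aoaoooaoaoaooa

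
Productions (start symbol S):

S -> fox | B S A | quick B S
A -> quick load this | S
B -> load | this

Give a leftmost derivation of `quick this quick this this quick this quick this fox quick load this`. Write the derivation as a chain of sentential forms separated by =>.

S => quick B S   [S -> quick B S]
quick B S => quick this S   [B -> this]
quick this S => quick this quick B S   [S -> quick B S]
quick this quick B S => quick this quick this S   [B -> this]
quick this quick this S => quick this quick this B S A   [S -> B S A]
quick this quick this B S A => quick this quick this this S A   [B -> this]
quick this quick this this S A => quick this quick this this quick B S A   [S -> quick B S]
quick this quick this this quick B S A => quick this quick this this quick this S A   [B -> this]
quick this quick this this quick this S A => quick this quick this this quick this quick B S A   [S -> quick B S]
quick this quick this this quick this quick B S A => quick this quick this this quick this quick this S A   [B -> this]
quick this quick this this quick this quick this S A => quick this quick this this quick this quick this fox A   [S -> fox]
quick this quick this this quick this quick this fox A => quick this quick this this quick this quick this fox quick load this   [A -> quick load this]

S => quick B S => quick this S => quick this quick B S => quick this quick this S => quick this quick this B S A => quick this quick this this S A => quick this quick this this quick B S A => quick this quick this this quick this S A => quick this quick this this quick this quick B S A => quick this quick this this quick this quick this S A => quick this quick this this quick this quick this fox A => quick this quick this this quick this quick this fox quick load this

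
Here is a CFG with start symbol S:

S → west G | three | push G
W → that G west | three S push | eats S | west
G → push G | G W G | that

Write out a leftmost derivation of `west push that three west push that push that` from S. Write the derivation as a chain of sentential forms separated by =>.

S => west G   [S → west G]
west G => west G W G   [G → G W G]
west G W G => west push G W G   [G → push G]
west push G W G => west push that W G   [G → that]
west push that W G => west push that three S push G   [W → three S push]
west push that three S push G => west push that three west G push G   [S → west G]
west push that three west G push G => west push that three west push G push G   [G → push G]
west push that three west push G push G => west push that three west push that push G   [G → that]
west push that three west push that push G => west push that three west push that push that   [G → that]

S => west G => west G W G => west push G W G => west push that W G => west push that three S push G => west push that three west G push G => west push that three west push G push G => west push that three west push that push G => west push that three west push that push that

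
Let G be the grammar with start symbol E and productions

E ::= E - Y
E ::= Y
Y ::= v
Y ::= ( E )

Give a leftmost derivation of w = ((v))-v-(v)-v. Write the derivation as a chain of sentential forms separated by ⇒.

E ⇒ E-Y ⇒ E-Y-Y ⇒ E-Y-Y-Y ⇒ Y-Y-Y-Y ⇒ (E)-Y-Y-Y ⇒ (Y)-Y-Y-Y ⇒ ((E))-Y-Y-Y ⇒ ((Y))-Y-Y-Y ⇒ ((v))-Y-Y-Y ⇒ ((v))-v-Y-Y ⇒ ((v))-v-(E)-Y ⇒ ((v))-v-(Y)-Y ⇒ ((v))-v-(v)-Y ⇒ ((v))-v-(v)-v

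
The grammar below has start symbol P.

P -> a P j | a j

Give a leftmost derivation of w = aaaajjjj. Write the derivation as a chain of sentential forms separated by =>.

P => aPj => aaPjj => aaaPjjj => aaaajjjj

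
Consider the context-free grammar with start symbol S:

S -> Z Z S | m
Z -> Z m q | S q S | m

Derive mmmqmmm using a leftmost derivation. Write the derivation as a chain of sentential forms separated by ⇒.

S ⇒ ZZS ⇒ SqSZS ⇒ ZZSqSZS ⇒ mZSqSZS ⇒ mmSqSZS ⇒ mmmqSZS ⇒ mmmqmZS ⇒ mmmqmmS ⇒ mmmqmmm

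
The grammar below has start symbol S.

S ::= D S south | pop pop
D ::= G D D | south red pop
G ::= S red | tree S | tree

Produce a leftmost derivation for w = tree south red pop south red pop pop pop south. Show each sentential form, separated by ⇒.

S ⇒ D S south ⇒ G D D S south ⇒ tree D D S south ⇒ tree south red pop D S south ⇒ tree south red pop south red pop S south ⇒ tree south red pop south red pop pop pop south

S ⇒ D S south   [S ::= D S south]
D S south ⇒ G D D S south   [D ::= G D D]
G D D S south ⇒ tree D D S south   [G ::= tree]
tree D D S south ⇒ tree south red pop D S south   [D ::= south red pop]
tree south red pop D S south ⇒ tree south red pop south red pop S south   [D ::= south red pop]
tree south red pop south red pop S south ⇒ tree south red pop south red pop pop pop south   [S ::= pop pop]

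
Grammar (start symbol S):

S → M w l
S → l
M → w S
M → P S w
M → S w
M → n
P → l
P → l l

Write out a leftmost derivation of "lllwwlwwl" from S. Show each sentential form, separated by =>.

S => Mwl   [S → M w l]
Mwl => PSwwl   [M → P S w]
PSwwl => llSwwl   [P → l l]
llSwwl => llMwlwwl   [S → M w l]
llMwlwwl => llSwwlwwl   [M → S w]
llSwwlwwl => lllwwlwwl   [S → l]

S => Mwl => PSwwl => llSwwl => llMwlwwl => llSwwlwwl => lllwwlwwl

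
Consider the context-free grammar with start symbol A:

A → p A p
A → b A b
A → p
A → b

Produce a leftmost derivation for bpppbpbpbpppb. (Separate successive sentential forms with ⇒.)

A ⇒ bAb ⇒ bpApb ⇒ bppAppb ⇒ bpppApppb ⇒ bpppbAbpppb ⇒ bpppbpApbpppb ⇒ bpppbpbpbpppb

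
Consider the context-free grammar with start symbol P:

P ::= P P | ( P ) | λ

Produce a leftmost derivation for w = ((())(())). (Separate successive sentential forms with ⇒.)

P ⇒ (P)   [P ::= ( P )]
(P) ⇒ (PP)   [P ::= P P]
(PP) ⇒ ((P)P)   [P ::= ( P )]
((P)P) ⇒ (((P))P)   [P ::= ( P )]
(((P))P) ⇒ ((())P)   [P ::= λ]
((())P) ⇒ ((())(P))   [P ::= ( P )]
((())(P)) ⇒ ((())((P)))   [P ::= ( P )]
((())((P))) ⇒ ((())(()))   [P ::= λ]

P⇒(P)⇒(PP)⇒((P)P)⇒(((P))P)⇒((())P)⇒((())(P))⇒((())((P)))⇒((())(()))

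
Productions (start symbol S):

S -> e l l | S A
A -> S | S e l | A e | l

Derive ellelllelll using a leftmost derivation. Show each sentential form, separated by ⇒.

S ⇒ SA ⇒ SAA ⇒ SAAA ⇒ ellAAA ⇒ ellSelAA ⇒ ellSAelAA ⇒ ellellAelAA ⇒ ellelllelAA ⇒ ellelllellA ⇒ ellelllelll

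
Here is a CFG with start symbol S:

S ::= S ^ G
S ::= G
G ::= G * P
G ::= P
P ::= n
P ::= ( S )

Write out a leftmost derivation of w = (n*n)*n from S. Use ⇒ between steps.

S ⇒ G ⇒ G*P ⇒ P*P ⇒ (S)*P ⇒ (G)*P ⇒ (G*P)*P ⇒ (P*P)*P ⇒ (n*P)*P ⇒ (n*n)*P ⇒ (n*n)*n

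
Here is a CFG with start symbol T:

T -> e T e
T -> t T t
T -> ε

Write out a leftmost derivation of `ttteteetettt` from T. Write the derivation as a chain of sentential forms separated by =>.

T => tTt   [T -> t T t]
tTt => ttTtt   [T -> t T t]
ttTtt => tttTttt   [T -> t T t]
tttTttt => ttteTettt   [T -> e T e]
ttteTettt => tttetTtettt   [T -> t T t]
tttetTtettt => ttteteTetettt   [T -> e T e]
ttteteTetettt => ttteteetettt   [T -> ε]

T => tTt => ttTtt => tttTttt => ttteTettt => tttetTtettt => ttteteTetettt => ttteteetettt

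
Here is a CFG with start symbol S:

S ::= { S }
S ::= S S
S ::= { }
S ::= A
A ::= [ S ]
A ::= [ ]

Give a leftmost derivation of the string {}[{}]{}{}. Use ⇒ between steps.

S ⇒ SS   [S ::= S S]
SS ⇒ SSS   [S ::= S S]
SSS ⇒ {}SS   [S ::= { }]
{}SS ⇒ {}SSS   [S ::= S S]
{}SSS ⇒ {}ASS   [S ::= A]
{}ASS ⇒ {}[S]SS   [A ::= [ S ]]
{}[S]SS ⇒ {}[{}]SS   [S ::= { }]
{}[{}]SS ⇒ {}[{}]{}S   [S ::= { }]
{}[{}]{}S ⇒ {}[{}]{}{}   [S ::= { }]

S⇒SS⇒SSS⇒{}SS⇒{}SSS⇒{}ASS⇒{}[S]SS⇒{}[{}]SS⇒{}[{}]{}S⇒{}[{}]{}{}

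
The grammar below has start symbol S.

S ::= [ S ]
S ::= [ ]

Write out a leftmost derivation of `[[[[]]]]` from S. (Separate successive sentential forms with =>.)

S=>[S]=>[[S]]=>[[[S]]]=>[[[[]]]]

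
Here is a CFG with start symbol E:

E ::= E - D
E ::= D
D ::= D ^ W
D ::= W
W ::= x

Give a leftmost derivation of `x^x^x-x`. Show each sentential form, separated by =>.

E => E-D   [E ::= E - D]
E-D => D-D   [E ::= D]
D-D => D^W-D   [D ::= D ^ W]
D^W-D => D^W^W-D   [D ::= D ^ W]
D^W^W-D => W^W^W-D   [D ::= W]
W^W^W-D => x^W^W-D   [W ::= x]
x^W^W-D => x^x^W-D   [W ::= x]
x^x^W-D => x^x^x-D   [W ::= x]
x^x^x-D => x^x^x-W   [D ::= W]
x^x^x-W => x^x^x-x   [W ::= x]

E => E-D => D-D => D^W-D => D^W^W-D => W^W^W-D => x^W^W-D => x^x^W-D => x^x^x-D => x^x^x-W => x^x^x-x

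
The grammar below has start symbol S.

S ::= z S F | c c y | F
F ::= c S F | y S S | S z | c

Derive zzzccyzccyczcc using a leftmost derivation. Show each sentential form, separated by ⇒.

S⇒zSF⇒zzSFF⇒zzzSFFF⇒zzzccyFFF⇒zzzccySzFF⇒zzzccyzSFzFF⇒zzzccyzccyFzFF⇒zzzccyzccyczFF⇒zzzccyzccyczcF⇒zzzccyzccyczcc

S ⇒ zSF   [S ::= z S F]
zSF ⇒ zzSFF   [S ::= z S F]
zzSFF ⇒ zzzSFFF   [S ::= z S F]
zzzSFFF ⇒ zzzccyFFF   [S ::= c c y]
zzzccyFFF ⇒ zzzccySzFF   [F ::= S z]
zzzccySzFF ⇒ zzzccyzSFzFF   [S ::= z S F]
zzzccyzSFzFF ⇒ zzzccyzccyFzFF   [S ::= c c y]
zzzccyzccyFzFF ⇒ zzzccyzccyczFF   [F ::= c]
zzzccyzccyczFF ⇒ zzzccyzccyczcF   [F ::= c]
zzzccyzccyczcF ⇒ zzzccyzccyczcc   [F ::= c]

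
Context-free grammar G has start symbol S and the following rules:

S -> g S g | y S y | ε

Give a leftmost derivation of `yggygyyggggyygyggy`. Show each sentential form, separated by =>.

S => ySy   [S -> y S y]
ySy => ygSgy   [S -> g S g]
ygSgy => yggSggy   [S -> g S g]
yggSggy => yggySyggy   [S -> y S y]
yggySyggy => yggygSgyggy   [S -> g S g]
yggygSgyggy => yggygySygyggy   [S -> y S y]
yggygySygyggy => yggygyySyygyggy   [S -> y S y]
yggygyySyygyggy => yggygyygSgyygyggy   [S -> g S g]
yggygyygSgyygyggy => yggygyyggSggyygyggy   [S -> g S g]
yggygyyggSggyygyggy => yggygyyggggyygyggy   [S -> ε]

S => ySy => ygSgy => yggSggy => yggySyggy => yggygSgyggy => yggygySygyggy => yggygyySyygyggy => yggygyygSgyygyggy => yggygyyggSggyygyggy => yggygyyggggyygyggy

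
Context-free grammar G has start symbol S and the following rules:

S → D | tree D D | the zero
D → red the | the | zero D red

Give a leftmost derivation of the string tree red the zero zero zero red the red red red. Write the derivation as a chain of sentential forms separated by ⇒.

S ⇒ tree D D ⇒ tree red the D ⇒ tree red the zero D red ⇒ tree red the zero zero D red red ⇒ tree red the zero zero zero D red red red ⇒ tree red the zero zero zero red the red red red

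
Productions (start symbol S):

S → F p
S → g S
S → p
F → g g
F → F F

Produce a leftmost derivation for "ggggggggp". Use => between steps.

S => gS   [S → g S]
gS => ggS   [S → g S]
ggS => gggS   [S → g S]
gggS => ggggS   [S → g S]
ggggS => ggggFp   [S → F p]
ggggFp => ggggFFp   [F → F F]
ggggFFp => ggggggFp   [F → g g]
ggggggFp => ggggggggp   [F → g g]

S => gS => ggS => gggS => ggggS => ggggFp => ggggFFp => ggggggFp => ggggggggp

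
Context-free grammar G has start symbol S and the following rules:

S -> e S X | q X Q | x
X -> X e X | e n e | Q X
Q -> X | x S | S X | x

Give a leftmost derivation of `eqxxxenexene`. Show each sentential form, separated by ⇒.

S ⇒ eSX   [S -> e S X]
eSX ⇒ eqXQX   [S -> q X Q]
eqXQX ⇒ eqQXQX   [X -> Q X]
eqQXQX ⇒ eqxSXQX   [Q -> x S]
eqxSXQX ⇒ eqxxXQX   [S -> x]
eqxxXQX ⇒ eqxxQXQX   [X -> Q X]
eqxxQXQX ⇒ eqxxxXQX   [Q -> x]
eqxxxXQX ⇒ eqxxxeneQX   [X -> e n e]
eqxxxeneQX ⇒ eqxxxenexX   [Q -> x]
eqxxxenexX ⇒ eqxxxenexene   [X -> e n e]

S ⇒ eSX ⇒ eqXQX ⇒ eqQXQX ⇒ eqxSXQX ⇒ eqxxXQX ⇒ eqxxQXQX ⇒ eqxxxXQX ⇒ eqxxxeneQX ⇒ eqxxxenexX ⇒ eqxxxenexene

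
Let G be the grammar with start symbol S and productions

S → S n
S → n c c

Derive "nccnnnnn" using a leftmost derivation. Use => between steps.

S=>Sn=>Snn=>Snnn=>Snnnn=>Snnnnn=>nccnnnnn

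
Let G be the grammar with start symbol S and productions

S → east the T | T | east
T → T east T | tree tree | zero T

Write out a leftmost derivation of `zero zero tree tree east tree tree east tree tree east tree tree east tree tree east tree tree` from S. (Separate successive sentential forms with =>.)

S => T => T east T => T east T east T => zero T east T east T => zero zero T east T east T => zero zero T east T east T east T => zero zero T east T east T east T east T => zero zero T east T east T east T east T east T => zero zero tree tree east T east T east T east T east T => zero zero tree tree east tree tree east T east T east T east T => zero zero tree tree east tree tree east tree tree east T east T east T => zero zero tree tree east tree tree east tree tree east tree tree east T east T => zero zero tree tree east tree tree east tree tree east tree tree east tree tree east T => zero zero tree tree east tree tree east tree tree east tree tree east tree tree east tree tree

S => T   [S → T]
T => T east T   [T → T east T]
T east T => T east T east T   [T → T east T]
T east T east T => zero T east T east T   [T → zero T]
zero T east T east T => zero zero T east T east T   [T → zero T]
zero zero T east T east T => zero zero T east T east T east T   [T → T east T]
zero zero T east T east T east T => zero zero T east T east T east T east T   [T → T east T]
zero zero T east T east T east T east T => zero zero T east T east T east T east T east T   [T → T east T]
zero zero T east T east T east T east T east T => zero zero tree tree east T east T east T east T east T   [T → tree tree]
zero zero tree tree east T east T east T east T east T => zero zero tree tree east tree tree east T east T east T east T   [T → tree tree]
zero zero tree tree east tree tree east T east T east T east T => zero zero tree tree east tree tree east tree tree east T east T east T   [T → tree tree]
zero zero tree tree east tree tree east tree tree east T east T east T => zero zero tree tree east tree tree east tree tree east tree tree east T east T   [T → tree tree]
zero zero tree tree east tree tree east tree tree east tree tree east T east T => zero zero tree tree east tree tree east tree tree east tree tree east tree tree east T   [T → tree tree]
zero zero tree tree east tree tree east tree tree east tree tree east tree tree east T => zero zero tree tree east tree tree east tree tree east tree tree east tree tree east tree tree   [T → tree tree]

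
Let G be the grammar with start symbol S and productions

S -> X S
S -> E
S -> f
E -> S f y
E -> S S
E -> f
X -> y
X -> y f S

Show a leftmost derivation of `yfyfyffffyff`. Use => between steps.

S => XS => yfSS => yfXSS => yfyfSSS => yfyfESS => yfyfSfySS => yfyfXSfySS => yfyfyfSSfySS => yfyfyffSfySS => yfyfyffffySS => yfyfyffffyfS => yfyfyffffyff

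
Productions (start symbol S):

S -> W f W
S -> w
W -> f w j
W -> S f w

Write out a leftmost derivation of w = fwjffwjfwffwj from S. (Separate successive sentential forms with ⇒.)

S ⇒ WfW ⇒ SfwfW ⇒ WfWfwfW ⇒ fwjfWfwfW ⇒ fwjffwjfwfW ⇒ fwjffwjfwffwj

S ⇒ WfW   [S -> W f W]
WfW ⇒ SfwfW   [W -> S f w]
SfwfW ⇒ WfWfwfW   [S -> W f W]
WfWfwfW ⇒ fwjfWfwfW   [W -> f w j]
fwjfWfwfW ⇒ fwjffwjfwfW   [W -> f w j]
fwjffwjfwfW ⇒ fwjffwjfwffwj   [W -> f w j]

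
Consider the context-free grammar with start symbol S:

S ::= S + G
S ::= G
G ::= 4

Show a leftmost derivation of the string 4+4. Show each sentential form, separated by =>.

S => S+G => G+G => 4+G => 4+4

S => S+G   [S ::= S + G]
S+G => G+G   [S ::= G]
G+G => 4+G   [G ::= 4]
4+G => 4+4   [G ::= 4]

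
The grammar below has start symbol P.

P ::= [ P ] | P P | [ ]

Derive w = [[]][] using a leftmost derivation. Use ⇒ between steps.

P ⇒ PP   [P ::= P P]
PP ⇒ [P]P   [P ::= [ P ]]
[P]P ⇒ [[]]P   [P ::= [ ]]
[[]]P ⇒ [[]][]   [P ::= [ ]]

P ⇒ PP ⇒ [P]P ⇒ [[]]P ⇒ [[]][]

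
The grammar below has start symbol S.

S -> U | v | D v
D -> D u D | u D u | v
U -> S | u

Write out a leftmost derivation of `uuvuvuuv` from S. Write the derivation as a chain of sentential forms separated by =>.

S => Dv => uDuv => uuDuuv => uuDuDuuv => uuvuDuuv => uuvuvuuv

S => Dv   [S -> D v]
Dv => uDuv   [D -> u D u]
uDuv => uuDuuv   [D -> u D u]
uuDuuv => uuDuDuuv   [D -> D u D]
uuDuDuuv => uuvuDuuv   [D -> v]
uuvuDuuv => uuvuvuuv   [D -> v]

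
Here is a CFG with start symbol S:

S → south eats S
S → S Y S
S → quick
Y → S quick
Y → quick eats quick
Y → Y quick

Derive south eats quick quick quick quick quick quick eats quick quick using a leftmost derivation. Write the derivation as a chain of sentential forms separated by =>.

S => S Y S   [S → S Y S]
S Y S => S Y S Y S   [S → S Y S]
S Y S Y S => south eats S Y S Y S   [S → south eats S]
south eats S Y S Y S => south eats quick Y S Y S   [S → quick]
south eats quick Y S Y S => south eats quick Y quick S Y S   [Y → Y quick]
south eats quick Y quick S Y S => south eats quick S quick quick S Y S   [Y → S quick]
south eats quick S quick quick S Y S => south eats quick quick quick quick S Y S   [S → quick]
south eats quick quick quick quick S Y S => south eats quick quick quick quick quick Y S   [S → quick]
south eats quick quick quick quick quick Y S => south eats quick quick quick quick quick quick eats quick S   [Y → quick eats quick]
south eats quick quick quick quick quick quick eats quick S => south eats quick quick quick quick quick quick eats quick quick   [S → quick]

S => S Y S => S Y S Y S => south eats S Y S Y S => south eats quick Y S Y S => south eats quick Y quick S Y S => south eats quick S quick quick S Y S => south eats quick quick quick quick S Y S => south eats quick quick quick quick quick Y S => south eats quick quick quick quick quick quick eats quick S => south eats quick quick quick quick quick quick eats quick quick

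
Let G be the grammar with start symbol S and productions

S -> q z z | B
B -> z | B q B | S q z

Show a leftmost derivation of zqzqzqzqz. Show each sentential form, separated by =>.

S => B => BqB => SqzqB => BqzqB => BqBqzqB => BqBqBqzqB => zqBqBqzqB => zqzqBqzqB => zqzqzqzqB => zqzqzqzqz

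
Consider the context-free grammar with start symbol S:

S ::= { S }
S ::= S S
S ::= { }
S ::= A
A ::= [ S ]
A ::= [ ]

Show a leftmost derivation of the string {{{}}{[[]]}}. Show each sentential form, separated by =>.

S => {S}   [S ::= { S }]
{S} => {SS}   [S ::= S S]
{SS} => {{S}S}   [S ::= { S }]
{{S}S} => {{{}}S}   [S ::= { }]
{{{}}S} => {{{}}{S}}   [S ::= { S }]
{{{}}{S}} => {{{}}{A}}   [S ::= A]
{{{}}{A}} => {{{}}{[S]}}   [A ::= [ S ]]
{{{}}{[S]}} => {{{}}{[A]}}   [S ::= A]
{{{}}{[A]}} => {{{}}{[[]]}}   [A ::= [ ]]

S => {S} => {SS} => {{S}S} => {{{}}S} => {{{}}{S}} => {{{}}{A}} => {{{}}{[S]}} => {{{}}{[A]}} => {{{}}{[[]]}}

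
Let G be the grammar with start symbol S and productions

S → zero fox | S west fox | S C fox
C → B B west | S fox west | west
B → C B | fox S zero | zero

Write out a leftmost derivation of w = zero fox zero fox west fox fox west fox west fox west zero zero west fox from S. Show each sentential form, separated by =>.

S => S C fox => S west fox C fox => S C fox west fox C fox => zero fox C fox west fox C fox => zero fox S fox west fox west fox C fox => zero fox S west fox fox west fox west fox C fox => zero fox zero fox west fox fox west fox west fox C fox => zero fox zero fox west fox fox west fox west fox B B west fox => zero fox zero fox west fox fox west fox west fox C B B west fox => zero fox zero fox west fox fox west fox west fox west B B west fox => zero fox zero fox west fox fox west fox west fox west zero B west fox => zero fox zero fox west fox fox west fox west fox west zero zero west fox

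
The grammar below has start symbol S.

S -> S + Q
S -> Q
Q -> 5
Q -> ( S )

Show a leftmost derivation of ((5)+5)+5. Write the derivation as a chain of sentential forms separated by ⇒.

S ⇒ S+Q ⇒ Q+Q ⇒ (S)+Q ⇒ (S+Q)+Q ⇒ (Q+Q)+Q ⇒ ((S)+Q)+Q ⇒ ((Q)+Q)+Q ⇒ ((5)+Q)+Q ⇒ ((5)+5)+Q ⇒ ((5)+5)+5

S ⇒ S+Q   [S -> S + Q]
S+Q ⇒ Q+Q   [S -> Q]
Q+Q ⇒ (S)+Q   [Q -> ( S )]
(S)+Q ⇒ (S+Q)+Q   [S -> S + Q]
(S+Q)+Q ⇒ (Q+Q)+Q   [S -> Q]
(Q+Q)+Q ⇒ ((S)+Q)+Q   [Q -> ( S )]
((S)+Q)+Q ⇒ ((Q)+Q)+Q   [S -> Q]
((Q)+Q)+Q ⇒ ((5)+Q)+Q   [Q -> 5]
((5)+Q)+Q ⇒ ((5)+5)+Q   [Q -> 5]
((5)+5)+Q ⇒ ((5)+5)+5   [Q -> 5]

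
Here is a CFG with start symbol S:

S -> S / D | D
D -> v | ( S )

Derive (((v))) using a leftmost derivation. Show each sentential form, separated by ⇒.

S ⇒ D   [S -> D]
D ⇒ (S)   [D -> ( S )]
(S) ⇒ (D)   [S -> D]
(D) ⇒ ((S))   [D -> ( S )]
((S)) ⇒ ((D))   [S -> D]
((D)) ⇒ (((S)))   [D -> ( S )]
(((S))) ⇒ (((D)))   [S -> D]
(((D))) ⇒ (((v)))   [D -> v]

S ⇒ D ⇒ (S) ⇒ (D) ⇒ ((S)) ⇒ ((D)) ⇒ (((S))) ⇒ (((D))) ⇒ (((v)))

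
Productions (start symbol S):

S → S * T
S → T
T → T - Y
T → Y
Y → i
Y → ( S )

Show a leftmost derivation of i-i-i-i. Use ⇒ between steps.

S ⇒ T ⇒ T-Y ⇒ T-Y-Y ⇒ T-Y-Y-Y ⇒ Y-Y-Y-Y ⇒ i-Y-Y-Y ⇒ i-i-Y-Y ⇒ i-i-i-Y ⇒ i-i-i-i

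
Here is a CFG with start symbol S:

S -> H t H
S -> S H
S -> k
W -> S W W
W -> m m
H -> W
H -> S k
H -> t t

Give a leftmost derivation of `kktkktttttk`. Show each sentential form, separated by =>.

S => HtH   [S -> H t H]
HtH => SktH   [H -> S k]
SktH => kktH   [S -> k]
kktH => kktSk   [H -> S k]
kktSk => kktSHk   [S -> S H]
kktSHk => kktHtHHk   [S -> H t H]
kktHtHHk => kktSktHHk   [H -> S k]
kktSktHHk => kktkktHHk   [S -> k]
kktkktHHk => kktkktttHk   [H -> t t]
kktkktttHk => kktkktttttk   [H -> t t]

S=>HtH=>SktH=>kktH=>kktSk=>kktSHk=>kktHtHHk=>kktSktHHk=>kktkktHHk=>kktkktttHk=>kktkktttttk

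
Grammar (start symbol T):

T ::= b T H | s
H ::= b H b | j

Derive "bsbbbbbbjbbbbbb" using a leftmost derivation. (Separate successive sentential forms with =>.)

T => bTH   [T ::= b T H]
bTH => bsH   [T ::= s]
bsH => bsbHb   [H ::= b H b]
bsbHb => bsbbHbb   [H ::= b H b]
bsbbHbb => bsbbbHbbb   [H ::= b H b]
bsbbbHbbb => bsbbbbHbbbb   [H ::= b H b]
bsbbbbHbbbb => bsbbbbbHbbbbb   [H ::= b H b]
bsbbbbbHbbbbb => bsbbbbbbHbbbbbb   [H ::= b H b]
bsbbbbbbHbbbbbb => bsbbbbbbjbbbbbb   [H ::= j]

T => bTH => bsH => bsbHb => bsbbHbb => bsbbbHbbb => bsbbbbHbbbb => bsbbbbbHbbbbb => bsbbbbbbHbbbbbb => bsbbbbbbjbbbbbb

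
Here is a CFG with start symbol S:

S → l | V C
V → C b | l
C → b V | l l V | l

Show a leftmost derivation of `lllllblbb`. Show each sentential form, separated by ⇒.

S ⇒ VC   [S → V C]
VC ⇒ lC   [V → l]
lC ⇒ lllV   [C → l l V]
lllV ⇒ lllCb   [V → C b]
lllCb ⇒ lllllVb   [C → l l V]
lllllVb ⇒ lllllCbb   [V → C b]
lllllCbb ⇒ lllllbVbb   [C → b V]
lllllbVbb ⇒ lllllblbb   [V → l]

S ⇒ VC ⇒ lC ⇒ lllV ⇒ lllCb ⇒ lllllVb ⇒ lllllCbb ⇒ lllllbVbb ⇒ lllllblbb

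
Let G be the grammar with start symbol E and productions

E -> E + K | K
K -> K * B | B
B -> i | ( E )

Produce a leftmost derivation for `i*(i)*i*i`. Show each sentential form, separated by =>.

E => K   [E -> K]
K => K*B   [K -> K * B]
K*B => K*B*B   [K -> K * B]
K*B*B => K*B*B*B   [K -> K * B]
K*B*B*B => B*B*B*B   [K -> B]
B*B*B*B => i*B*B*B   [B -> i]
i*B*B*B => i*(E)*B*B   [B -> ( E )]
i*(E)*B*B => i*(K)*B*B   [E -> K]
i*(K)*B*B => i*(B)*B*B   [K -> B]
i*(B)*B*B => i*(i)*B*B   [B -> i]
i*(i)*B*B => i*(i)*i*B   [B -> i]
i*(i)*i*B => i*(i)*i*i   [B -> i]

E => K => K*B => K*B*B => K*B*B*B => B*B*B*B => i*B*B*B => i*(E)*B*B => i*(K)*B*B => i*(B)*B*B => i*(i)*B*B => i*(i)*i*B => i*(i)*i*i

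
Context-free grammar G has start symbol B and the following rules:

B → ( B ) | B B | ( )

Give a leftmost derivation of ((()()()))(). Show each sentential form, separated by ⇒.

B ⇒ BB ⇒ (B)B ⇒ ((B))B ⇒ ((BB))B ⇒ ((BBB))B ⇒ ((()BB))B ⇒ ((()()B))B ⇒ ((()()()))B ⇒ ((()()()))()

B ⇒ BB   [B → B B]
BB ⇒ (B)B   [B → ( B )]
(B)B ⇒ ((B))B   [B → ( B )]
((B))B ⇒ ((BB))B   [B → B B]
((BB))B ⇒ ((BBB))B   [B → B B]
((BBB))B ⇒ ((()BB))B   [B → ( )]
((()BB))B ⇒ ((()()B))B   [B → ( )]
((()()B))B ⇒ ((()()()))B   [B → ( )]
((()()()))B ⇒ ((()()()))()   [B → ( )]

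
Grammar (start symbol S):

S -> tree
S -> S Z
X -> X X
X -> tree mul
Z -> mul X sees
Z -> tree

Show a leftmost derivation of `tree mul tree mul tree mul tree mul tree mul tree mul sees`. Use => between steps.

S => S Z   [S -> S Z]
S Z => tree Z   [S -> tree]
tree Z => tree mul X sees   [Z -> mul X sees]
tree mul X sees => tree mul X X sees   [X -> X X]
tree mul X X sees => tree mul X X X sees   [X -> X X]
tree mul X X X sees => tree mul tree mul X X sees   [X -> tree mul]
tree mul tree mul X X sees => tree mul tree mul X X X sees   [X -> X X]
tree mul tree mul X X X sees => tree mul tree mul X X X X sees   [X -> X X]
tree mul tree mul X X X X sees => tree mul tree mul tree mul X X X sees   [X -> tree mul]
tree mul tree mul tree mul X X X sees => tree mul tree mul tree mul tree mul X X sees   [X -> tree mul]
tree mul tree mul tree mul tree mul X X sees => tree mul tree mul tree mul tree mul tree mul X sees   [X -> tree mul]
tree mul tree mul tree mul tree mul tree mul X sees => tree mul tree mul tree mul tree mul tree mul tree mul sees   [X -> tree mul]

S => S Z => tree Z => tree mul X sees => tree mul X X sees => tree mul X X X sees => tree mul tree mul X X sees => tree mul tree mul X X X sees => tree mul tree mul X X X X sees => tree mul tree mul tree mul X X X sees => tree mul tree mul tree mul tree mul X X sees => tree mul tree mul tree mul tree mul tree mul X sees => tree mul tree mul tree mul tree mul tree mul tree mul sees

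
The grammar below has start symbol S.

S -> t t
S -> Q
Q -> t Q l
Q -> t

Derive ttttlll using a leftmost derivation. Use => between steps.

S => Q   [S -> Q]
Q => tQl   [Q -> t Q l]
tQl => ttQll   [Q -> t Q l]
ttQll => tttQlll   [Q -> t Q l]
tttQlll => ttttlll   [Q -> t]

S => Q => tQl => ttQll => tttQlll => ttttlll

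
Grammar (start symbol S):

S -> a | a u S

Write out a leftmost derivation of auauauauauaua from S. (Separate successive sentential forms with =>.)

S => auS   [S -> a u S]
auS => auauS   [S -> a u S]
auauS => auauauS   [S -> a u S]
auauauS => auauauauS   [S -> a u S]
auauauauS => auauauauauS   [S -> a u S]
auauauauauS => auauauauauauS   [S -> a u S]
auauauauauauS => auauauauauaua   [S -> a]

S=>auS=>auauS=>auauauS=>auauauauS=>auauauauauS=>auauauauauauS=>auauauauauaua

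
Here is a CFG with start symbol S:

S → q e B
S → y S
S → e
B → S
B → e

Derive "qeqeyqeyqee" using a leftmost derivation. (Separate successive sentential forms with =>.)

S => qeB   [S → q e B]
qeB => qeS   [B → S]
qeS => qeqeB   [S → q e B]
qeqeB => qeqeS   [B → S]
qeqeS => qeqeyS   [S → y S]
qeqeyS => qeqeyqeB   [S → q e B]
qeqeyqeB => qeqeyqeS   [B → S]
qeqeyqeS => qeqeyqeyS   [S → y S]
qeqeyqeyS => qeqeyqeyqeB   [S → q e B]
qeqeyqeyqeB => qeqeyqeyqee   [B → e]

S => qeB => qeS => qeqeB => qeqeS => qeqeyS => qeqeyqeB => qeqeyqeS => qeqeyqeyS => qeqeyqeyqeB => qeqeyqeyqee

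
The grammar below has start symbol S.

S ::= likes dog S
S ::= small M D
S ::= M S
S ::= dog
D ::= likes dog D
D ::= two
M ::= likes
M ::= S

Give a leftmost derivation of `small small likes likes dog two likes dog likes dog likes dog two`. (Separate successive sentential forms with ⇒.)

S ⇒ small M D   [S ::= small M D]
small M D ⇒ small S D   [M ::= S]
small S D ⇒ small small M D D   [S ::= small M D]
small small M D D ⇒ small small likes D D   [M ::= likes]
small small likes D D ⇒ small small likes likes dog D D   [D ::= likes dog D]
small small likes likes dog D D ⇒ small small likes likes dog two D   [D ::= two]
small small likes likes dog two D ⇒ small small likes likes dog two likes dog D   [D ::= likes dog D]
small small likes likes dog two likes dog D ⇒ small small likes likes dog two likes dog likes dog D   [D ::= likes dog D]
small small likes likes dog two likes dog likes dog D ⇒ small small likes likes dog two likes dog likes dog likes dog D   [D ::= likes dog D]
small small likes likes dog two likes dog likes dog likes dog D ⇒ small small likes likes dog two likes dog likes dog likes dog two   [D ::= two]

S ⇒ small M D ⇒ small S D ⇒ small small M D D ⇒ small small likes D D ⇒ small small likes likes dog D D ⇒ small small likes likes dog two D ⇒ small small likes likes dog two likes dog D ⇒ small small likes likes dog two likes dog likes dog D ⇒ small small likes likes dog two likes dog likes dog likes dog D ⇒ small small likes likes dog two likes dog likes dog likes dog two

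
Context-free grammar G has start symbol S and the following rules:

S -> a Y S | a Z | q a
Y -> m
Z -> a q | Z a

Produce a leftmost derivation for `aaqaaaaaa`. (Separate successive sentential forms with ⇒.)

S ⇒ aZ ⇒ aZa ⇒ aZaa ⇒ aZaaa ⇒ aZaaaa ⇒ aZaaaaa ⇒ aZaaaaaa ⇒ aaqaaaaaa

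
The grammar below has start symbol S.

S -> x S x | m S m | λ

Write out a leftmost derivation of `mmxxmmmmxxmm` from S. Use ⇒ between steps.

S⇒mSm⇒mmSmm⇒mmxSxmm⇒mmxxSxxmm⇒mmxxmSmxxmm⇒mmxxmmSmmxxmm⇒mmxxmmmmxxmm

S ⇒ mSm   [S -> m S m]
mSm ⇒ mmSmm   [S -> m S m]
mmSmm ⇒ mmxSxmm   [S -> x S x]
mmxSxmm ⇒ mmxxSxxmm   [S -> x S x]
mmxxSxxmm ⇒ mmxxmSmxxmm   [S -> m S m]
mmxxmSmxxmm ⇒ mmxxmmSmmxxmm   [S -> m S m]
mmxxmmSmmxxmm ⇒ mmxxmmmmxxmm   [S -> λ]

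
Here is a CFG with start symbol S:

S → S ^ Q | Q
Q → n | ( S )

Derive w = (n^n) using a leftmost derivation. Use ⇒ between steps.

S ⇒ Q   [S → Q]
Q ⇒ (S)   [Q → ( S )]
(S) ⇒ (S^Q)   [S → S ^ Q]
(S^Q) ⇒ (Q^Q)   [S → Q]
(Q^Q) ⇒ (n^Q)   [Q → n]
(n^Q) ⇒ (n^n)   [Q → n]

S ⇒ Q ⇒ (S) ⇒ (S^Q) ⇒ (Q^Q) ⇒ (n^Q) ⇒ (n^n)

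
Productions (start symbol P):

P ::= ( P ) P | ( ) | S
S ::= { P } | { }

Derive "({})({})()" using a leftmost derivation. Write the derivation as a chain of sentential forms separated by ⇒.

P ⇒ (P)P ⇒ (S)P ⇒ ({})P ⇒ ({})(P)P ⇒ ({})(S)P ⇒ ({})({})P ⇒ ({})({})()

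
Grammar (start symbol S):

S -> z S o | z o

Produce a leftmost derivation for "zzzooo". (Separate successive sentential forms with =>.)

S => zSo   [S -> z S o]
zSo => zzSoo   [S -> z S o]
zzSoo => zzzooo   [S -> z o]

S => zSo => zzSoo => zzzooo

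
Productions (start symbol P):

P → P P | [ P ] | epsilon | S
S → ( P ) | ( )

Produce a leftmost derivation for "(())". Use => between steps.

P=>S=>(P)=>(PP)=>(SP)=>(()P)=>(())

P => S   [P → S]
S => (P)   [S → ( P )]
(P) => (PP)   [P → P P]
(PP) => (SP)   [P → S]
(SP) => (()P)   [S → ( )]
(()P) => (())   [P → epsilon]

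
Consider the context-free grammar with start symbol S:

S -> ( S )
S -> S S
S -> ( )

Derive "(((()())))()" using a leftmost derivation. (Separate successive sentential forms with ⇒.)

S ⇒ SS   [S -> S S]
SS ⇒ (S)S   [S -> ( S )]
(S)S ⇒ ((S))S   [S -> ( S )]
((S))S ⇒ (((S)))S   [S -> ( S )]
(((S)))S ⇒ (((SS)))S   [S -> S S]
(((SS)))S ⇒ (((()S)))S   [S -> ( )]
(((()S)))S ⇒ (((()())))S   [S -> ( )]
(((()())))S ⇒ (((()())))()   [S -> ( )]

S ⇒ SS ⇒ (S)S ⇒ ((S))S ⇒ (((S)))S ⇒ (((SS)))S ⇒ (((()S)))S ⇒ (((()())))S ⇒ (((()())))()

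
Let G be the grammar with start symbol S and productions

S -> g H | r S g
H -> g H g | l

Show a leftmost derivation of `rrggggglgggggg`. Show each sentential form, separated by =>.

S=>rSg=>rrSgg=>rrgHgg=>rrggHggg=>rrgggHgggg=>rrggggHggggg=>rrgggggHgggggg=>rrggggglgggggg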